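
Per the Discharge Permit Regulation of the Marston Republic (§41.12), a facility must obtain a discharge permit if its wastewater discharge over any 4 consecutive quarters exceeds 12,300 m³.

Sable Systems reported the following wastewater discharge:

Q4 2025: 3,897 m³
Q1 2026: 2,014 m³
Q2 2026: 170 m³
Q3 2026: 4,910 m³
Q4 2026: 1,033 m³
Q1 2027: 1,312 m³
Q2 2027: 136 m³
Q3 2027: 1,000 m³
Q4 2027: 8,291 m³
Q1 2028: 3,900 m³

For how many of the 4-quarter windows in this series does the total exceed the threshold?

Q4 2025–Q3 2026: 3,897 m³ + 2,014 m³ + 170 m³ + 4,910 m³ = 10,991 m³ (under)
Q1 2026–Q4 2026: 2,014 m³ + 170 m³ + 4,910 m³ + 1,033 m³ = 8,127 m³ (under)
Q2 2026–Q1 2027: 170 m³ + 4,910 m³ + 1,033 m³ + 1,312 m³ = 7,425 m³ (under)
Q3 2026–Q2 2027: 4,910 m³ + 1,033 m³ + 1,312 m³ + 136 m³ = 7,391 m³ (under)
Q4 2026–Q3 2027: 1,033 m³ + 1,312 m³ + 136 m³ + 1,000 m³ = 3,481 m³ (under)
Q1 2027–Q4 2027: 1,312 m³ + 136 m³ + 1,000 m³ + 8,291 m³ = 10,739 m³ (under)
Q2 2027–Q1 2028: 136 m³ + 1,000 m³ + 8,291 m³ + 3,900 m³ = 13,327 m³ (over)
1 window exceeds the threshold.

1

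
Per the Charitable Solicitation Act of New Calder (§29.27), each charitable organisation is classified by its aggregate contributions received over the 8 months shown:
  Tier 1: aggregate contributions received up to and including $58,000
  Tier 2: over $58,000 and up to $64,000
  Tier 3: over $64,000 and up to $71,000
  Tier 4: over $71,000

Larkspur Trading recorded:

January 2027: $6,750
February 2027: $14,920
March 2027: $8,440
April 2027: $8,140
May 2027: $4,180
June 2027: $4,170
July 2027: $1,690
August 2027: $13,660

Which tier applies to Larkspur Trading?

Tier 2

Aggregate contributions received: $6,750 + $14,920 + $8,440 + $8,140 + $4,180 + $4,170 + $1,690 + $13,660 = $61,950.
$58,000 < $61,950 ≤ $64,000, so Tier 2 applies.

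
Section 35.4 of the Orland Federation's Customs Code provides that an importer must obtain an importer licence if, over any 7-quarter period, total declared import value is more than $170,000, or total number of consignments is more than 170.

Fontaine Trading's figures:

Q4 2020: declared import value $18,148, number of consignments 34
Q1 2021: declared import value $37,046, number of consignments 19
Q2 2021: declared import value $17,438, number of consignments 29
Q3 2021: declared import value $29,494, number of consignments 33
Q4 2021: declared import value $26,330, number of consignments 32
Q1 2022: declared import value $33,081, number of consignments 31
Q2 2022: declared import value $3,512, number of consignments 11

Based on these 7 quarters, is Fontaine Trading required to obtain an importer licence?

Total declared import value: $18,148 + $37,046 + $17,438 + $29,494 + $26,330 + $33,081 + $3,512 = $165,049 (≤ $170,000).
Total number of consignments: 34 + 19 + 29 + 33 + 32 + 31 + 11 = 189 (> 170).
The test is 'or': at least one threshold is exceeded.

Yes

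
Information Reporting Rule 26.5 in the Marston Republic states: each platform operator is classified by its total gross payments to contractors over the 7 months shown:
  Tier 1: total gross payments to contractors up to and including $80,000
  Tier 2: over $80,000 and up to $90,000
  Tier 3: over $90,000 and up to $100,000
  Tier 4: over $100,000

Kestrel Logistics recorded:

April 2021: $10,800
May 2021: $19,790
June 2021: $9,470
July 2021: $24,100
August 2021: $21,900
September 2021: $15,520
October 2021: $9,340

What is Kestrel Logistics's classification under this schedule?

Tier 4

Total gross payments to contractors: $10,800 + $19,790 + $9,470 + $24,100 + $21,900 + $15,520 + $9,340 = $110,920.
$110,920 > $100,000, so Tier 4 applies.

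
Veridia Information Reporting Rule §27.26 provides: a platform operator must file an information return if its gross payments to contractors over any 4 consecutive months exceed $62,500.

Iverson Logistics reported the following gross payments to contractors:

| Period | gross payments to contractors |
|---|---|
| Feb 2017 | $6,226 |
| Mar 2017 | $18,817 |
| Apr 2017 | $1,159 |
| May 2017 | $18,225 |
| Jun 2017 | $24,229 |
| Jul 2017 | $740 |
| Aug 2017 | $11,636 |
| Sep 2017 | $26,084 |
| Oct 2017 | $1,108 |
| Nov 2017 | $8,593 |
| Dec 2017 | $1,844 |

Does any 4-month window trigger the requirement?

Feb 2017–May 2017: $6,226 + $18,817 + $1,159 + $18,225 = $44,427 (under)
Mar 2017–Jun 2017: $18,817 + $1,159 + $18,225 + $24,229 = $62,430 (under)
Apr 2017–Jul 2017: $1,159 + $18,225 + $24,229 + $740 = $44,353 (under)
May 2017–Aug 2017: $18,225 + $24,229 + $740 + $11,636 = $54,830 (under)
Jun 2017–Sep 2017: $24,229 + $740 + $11,636 + $26,084 = $62,689 (over)
Jul 2017–Oct 2017: $740 + $11,636 + $26,084 + $1,108 = $39,568 (under)
Aug 2017–Nov 2017: $11,636 + $26,084 + $1,108 + $8,593 = $47,421 (under)
Sep 2017–Dec 2017: $26,084 + $1,108 + $8,593 + $1,844 = $37,629 (under)
At least one window exceeds $62,500.

Yes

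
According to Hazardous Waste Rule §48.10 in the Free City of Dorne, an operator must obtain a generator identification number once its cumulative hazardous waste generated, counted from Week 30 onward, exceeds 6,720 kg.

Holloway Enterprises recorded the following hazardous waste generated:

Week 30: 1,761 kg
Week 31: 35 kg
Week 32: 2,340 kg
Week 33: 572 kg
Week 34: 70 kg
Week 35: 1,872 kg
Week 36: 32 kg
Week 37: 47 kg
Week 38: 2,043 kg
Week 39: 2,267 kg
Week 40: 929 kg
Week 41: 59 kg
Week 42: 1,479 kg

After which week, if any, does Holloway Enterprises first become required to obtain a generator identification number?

Week 37

Through Week 30: 1,761 kg
Through Week 31: 1,796 kg
Through Week 32: 4,136 kg
Through Week 33: 4,708 kg
Through Week 34: 4,778 kg
Through Week 35: 6,650 kg
Through Week 36: 6,682 kg
Through Week 37: 6,729 kg ← exceeds threshold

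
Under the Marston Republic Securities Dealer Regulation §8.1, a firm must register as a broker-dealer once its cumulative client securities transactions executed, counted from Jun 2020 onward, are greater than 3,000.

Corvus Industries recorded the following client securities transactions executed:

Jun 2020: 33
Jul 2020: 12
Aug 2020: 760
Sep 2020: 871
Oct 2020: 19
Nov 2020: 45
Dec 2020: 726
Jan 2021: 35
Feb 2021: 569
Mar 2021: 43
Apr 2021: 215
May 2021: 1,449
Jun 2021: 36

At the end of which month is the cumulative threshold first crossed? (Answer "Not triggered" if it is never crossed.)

Through Jun 2020: 33
Through Jul 2020: 45
Through Aug 2020: 805
Through Sep 2020: 1,676
Through Oct 2020: 1,695
Through Nov 2020: 1,740
Through Dec 2020: 2,466
Through Jan 2021: 2,501
Through Feb 2021: 3,070 ← exceeds threshold

Feb 2021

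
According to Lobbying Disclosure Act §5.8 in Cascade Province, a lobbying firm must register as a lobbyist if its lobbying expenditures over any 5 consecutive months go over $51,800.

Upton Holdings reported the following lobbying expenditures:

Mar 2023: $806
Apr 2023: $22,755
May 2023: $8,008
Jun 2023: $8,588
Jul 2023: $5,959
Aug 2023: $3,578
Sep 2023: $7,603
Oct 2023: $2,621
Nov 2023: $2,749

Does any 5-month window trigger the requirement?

Mar 2023–Jul 2023: $806 + $22,755 + $8,008 + $8,588 + $5,959 = $46,116 (under)
Apr 2023–Aug 2023: $22,755 + $8,008 + $8,588 + $5,959 + $3,578 = $48,888 (under)
May 2023–Sep 2023: $8,008 + $8,588 + $5,959 + $3,578 + $7,603 = $33,736 (under)
Jun 2023–Oct 2023: $8,588 + $5,959 + $3,578 + $7,603 + $2,621 = $28,349 (under)
Jul 2023–Nov 2023: $5,959 + $3,578 + $7,603 + $2,621 + $2,749 = $22,510 (under)
No window exceeds $51,800.

No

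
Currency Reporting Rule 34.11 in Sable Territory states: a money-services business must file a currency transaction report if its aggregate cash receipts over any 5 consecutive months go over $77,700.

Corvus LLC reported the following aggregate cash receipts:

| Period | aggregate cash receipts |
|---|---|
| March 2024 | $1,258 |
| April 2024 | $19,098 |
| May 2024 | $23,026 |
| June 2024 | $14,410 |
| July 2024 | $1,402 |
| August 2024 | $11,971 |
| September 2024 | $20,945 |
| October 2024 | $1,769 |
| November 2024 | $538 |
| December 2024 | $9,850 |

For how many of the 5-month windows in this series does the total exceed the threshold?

0

March 2024–July 2024: $1,258 + $19,098 + $23,026 + $14,410 + $1,402 = $59,194 (under)
April 2024–August 2024: $19,098 + $23,026 + $14,410 + $1,402 + $11,971 = $69,907 (under)
May 2024–September 2024: $23,026 + $14,410 + $1,402 + $11,971 + $20,945 = $71,754 (under)
June 2024–October 2024: $14,410 + $1,402 + $11,971 + $20,945 + $1,769 = $50,497 (under)
July 2024–November 2024: $1,402 + $11,971 + $20,945 + $1,769 + $538 = $36,625 (under)
August 2024–December 2024: $11,971 + $20,945 + $1,769 + $538 + $9,850 = $45,073 (under)
0 windows exceed the threshold.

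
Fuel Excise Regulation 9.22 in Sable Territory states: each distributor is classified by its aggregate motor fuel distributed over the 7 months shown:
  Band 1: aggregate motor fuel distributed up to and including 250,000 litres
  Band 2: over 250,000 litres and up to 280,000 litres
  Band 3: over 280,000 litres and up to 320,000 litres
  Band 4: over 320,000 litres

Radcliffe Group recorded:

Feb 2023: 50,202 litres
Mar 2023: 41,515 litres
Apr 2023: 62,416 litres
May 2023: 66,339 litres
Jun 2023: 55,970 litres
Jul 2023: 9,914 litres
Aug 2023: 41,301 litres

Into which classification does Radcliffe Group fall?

Band 4

Aggregate motor fuel distributed: 50,202 litres + 41,515 litres + 62,416 litres + 66,339 litres + 55,970 litres + 9,914 litres + 41,301 litres = 327,657 litres.
327,657 litres > 320,000 litres, so Band 4 applies.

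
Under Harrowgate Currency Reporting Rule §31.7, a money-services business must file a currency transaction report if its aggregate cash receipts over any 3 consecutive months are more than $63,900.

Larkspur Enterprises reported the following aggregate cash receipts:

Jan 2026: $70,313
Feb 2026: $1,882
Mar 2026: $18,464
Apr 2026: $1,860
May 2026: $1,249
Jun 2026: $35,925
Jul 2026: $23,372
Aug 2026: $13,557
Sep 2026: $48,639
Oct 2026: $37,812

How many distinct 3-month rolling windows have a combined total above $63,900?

4

Jan 2026–Mar 2026: $70,313 + $1,882 + $18,464 = $90,659 (over)
Feb 2026–Apr 2026: $1,882 + $18,464 + $1,860 = $22,206 (under)
Mar 2026–May 2026: $18,464 + $1,860 + $1,249 = $21,573 (under)
Apr 2026–Jun 2026: $1,860 + $1,249 + $35,925 = $39,034 (under)
May 2026–Jul 2026: $1,249 + $35,925 + $23,372 = $60,546 (under)
Jun 2026–Aug 2026: $35,925 + $23,372 + $13,557 = $72,854 (over)
Jul 2026–Sep 2026: $23,372 + $13,557 + $48,639 = $85,568 (over)
Aug 2026–Oct 2026: $13,557 + $48,639 + $37,812 = $100,008 (over)
4 windows exceed the threshold.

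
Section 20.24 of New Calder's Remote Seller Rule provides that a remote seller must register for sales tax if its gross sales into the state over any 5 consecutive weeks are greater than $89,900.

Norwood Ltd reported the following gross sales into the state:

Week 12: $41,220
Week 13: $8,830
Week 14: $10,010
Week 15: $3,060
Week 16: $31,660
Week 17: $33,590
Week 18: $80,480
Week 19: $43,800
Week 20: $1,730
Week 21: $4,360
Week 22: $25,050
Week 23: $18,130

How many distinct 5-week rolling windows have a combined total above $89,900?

Week 12–Week 16: $41,220 + $8,830 + $10,010 + $3,060 + $31,660 = $94,780 (over)
Week 13–Week 17: $8,830 + $10,010 + $3,060 + $31,660 + $33,590 = $87,150 (under)
Week 14–Week 18: $10,010 + $3,060 + $31,660 + $33,590 + $80,480 = $158,800 (over)
Week 15–Week 19: $3,060 + $31,660 + $33,590 + $80,480 + $43,800 = $192,590 (over)
Week 16–Week 20: $31,660 + $33,590 + $80,480 + $43,800 + $1,730 = $191,260 (over)
Week 17–Week 21: $33,590 + $80,480 + $43,800 + $1,730 + $4,360 = $163,960 (over)
Week 18–Week 22: $80,480 + $43,800 + $1,730 + $4,360 + $25,050 = $155,420 (over)
Week 19–Week 23: $43,800 + $1,730 + $4,360 + $25,050 + $18,130 = $93,070 (over)
7 windows exceed the threshold.

7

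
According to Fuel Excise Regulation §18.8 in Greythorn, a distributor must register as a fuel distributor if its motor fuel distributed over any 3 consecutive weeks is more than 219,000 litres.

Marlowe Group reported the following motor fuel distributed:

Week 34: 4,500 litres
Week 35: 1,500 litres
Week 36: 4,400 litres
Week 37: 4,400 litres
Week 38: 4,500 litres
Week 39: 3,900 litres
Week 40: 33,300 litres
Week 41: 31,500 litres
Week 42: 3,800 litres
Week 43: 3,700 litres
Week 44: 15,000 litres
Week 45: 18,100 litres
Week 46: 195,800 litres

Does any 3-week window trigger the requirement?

Week 34–Week 36: 4,500 litres + 1,500 litres + 4,400 litres = 10,400 litres (under)
Week 35–Week 37: 1,500 litres + 4,400 litres + 4,400 litres = 10,300 litres (under)
Week 36–Week 38: 4,400 litres + 4,400 litres + 4,500 litres = 13,300 litres (under)
Week 37–Week 39: 4,400 litres + 4,500 litres + 3,900 litres = 12,800 litres (under)
Week 38–Week 40: 4,500 litres + 3,900 litres + 33,300 litres = 41,700 litres (under)
Week 39–Week 41: 3,900 litres + 33,300 litres + 31,500 litres = 68,700 litres (under)
Week 40–Week 42: 33,300 litres + 31,500 litres + 3,800 litres = 68,600 litres (under)
Week 41–Week 43: 31,500 litres + 3,800 litres + 3,700 litres = 39,000 litres (under)
Week 42–Week 44: 3,800 litres + 3,700 litres + 15,000 litres = 22,500 litres (under)
Week 43–Week 45: 3,700 litres + 15,000 litres + 18,100 litres = 36,800 litres (under)
Week 44–Week 46: 15,000 litres + 18,100 litres + 195,800 litres = 228,900 litres (over)
At least one window exceeds 219,000 litres.

Yes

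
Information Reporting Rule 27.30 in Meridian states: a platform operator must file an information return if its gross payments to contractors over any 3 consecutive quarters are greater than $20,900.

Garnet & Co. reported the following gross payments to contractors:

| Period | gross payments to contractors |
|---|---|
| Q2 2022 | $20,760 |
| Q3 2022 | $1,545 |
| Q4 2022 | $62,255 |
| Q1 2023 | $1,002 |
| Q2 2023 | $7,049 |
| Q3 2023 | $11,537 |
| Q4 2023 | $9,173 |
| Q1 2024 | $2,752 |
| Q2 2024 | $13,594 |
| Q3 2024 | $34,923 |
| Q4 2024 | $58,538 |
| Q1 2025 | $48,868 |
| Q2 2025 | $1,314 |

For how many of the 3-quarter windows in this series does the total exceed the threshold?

10

Q2 2022–Q4 2022: $20,760 + $1,545 + $62,255 = $84,560 (over)
Q3 2022–Q1 2023: $1,545 + $62,255 + $1,002 = $64,802 (over)
Q4 2022–Q2 2023: $62,255 + $1,002 + $7,049 = $70,306 (over)
Q1 2023–Q3 2023: $1,002 + $7,049 + $11,537 = $19,588 (under)
Q2 2023–Q4 2023: $7,049 + $11,537 + $9,173 = $27,759 (over)
Q3 2023–Q1 2024: $11,537 + $9,173 + $2,752 = $23,462 (over)
Q4 2023–Q2 2024: $9,173 + $2,752 + $13,594 = $25,519 (over)
Q1 2024–Q3 2024: $2,752 + $13,594 + $34,923 = $51,269 (over)
Q2 2024–Q4 2024: $13,594 + $34,923 + $58,538 = $107,055 (over)
Q3 2024–Q1 2025: $34,923 + $58,538 + $48,868 = $142,329 (over)
Q4 2024–Q2 2025: $58,538 + $48,868 + $1,314 = $108,720 (over)
10 windows exceed the threshold.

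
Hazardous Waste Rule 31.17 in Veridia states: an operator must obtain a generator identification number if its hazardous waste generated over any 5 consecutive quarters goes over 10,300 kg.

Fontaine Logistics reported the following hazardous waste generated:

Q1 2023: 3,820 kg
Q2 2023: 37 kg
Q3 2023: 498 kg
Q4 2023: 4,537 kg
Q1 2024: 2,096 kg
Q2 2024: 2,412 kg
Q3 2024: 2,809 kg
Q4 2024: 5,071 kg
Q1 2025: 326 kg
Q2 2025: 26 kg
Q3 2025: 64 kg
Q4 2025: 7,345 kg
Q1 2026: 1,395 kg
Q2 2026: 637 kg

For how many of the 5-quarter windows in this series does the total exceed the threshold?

6

Q1 2023–Q1 2024: 3,820 kg + 37 kg + 498 kg + 4,537 kg + 2,096 kg = 10,988 kg (over)
Q2 2023–Q2 2024: 37 kg + 498 kg + 4,537 kg + 2,096 kg + 2,412 kg = 9,580 kg (under)
Q3 2023–Q3 2024: 498 kg + 4,537 kg + 2,096 kg + 2,412 kg + 2,809 kg = 12,352 kg (over)
Q4 2023–Q4 2024: 4,537 kg + 2,096 kg + 2,412 kg + 2,809 kg + 5,071 kg = 16,925 kg (over)
Q1 2024–Q1 2025: 2,096 kg + 2,412 kg + 2,809 kg + 5,071 kg + 326 kg = 12,714 kg (over)
Q2 2024–Q2 2025: 2,412 kg + 2,809 kg + 5,071 kg + 326 kg + 26 kg = 10,644 kg (over)
Q3 2024–Q3 2025: 2,809 kg + 5,071 kg + 326 kg + 26 kg + 64 kg = 8,296 kg (under)
Q4 2024–Q4 2025: 5,071 kg + 326 kg + 26 kg + 64 kg + 7,345 kg = 12,832 kg (over)
Q1 2025–Q1 2026: 326 kg + 26 kg + 64 kg + 7,345 kg + 1,395 kg = 9,156 kg (under)
Q2 2025–Q2 2026: 26 kg + 64 kg + 7,345 kg + 1,395 kg + 637 kg = 9,467 kg (under)
6 windows exceed the threshold.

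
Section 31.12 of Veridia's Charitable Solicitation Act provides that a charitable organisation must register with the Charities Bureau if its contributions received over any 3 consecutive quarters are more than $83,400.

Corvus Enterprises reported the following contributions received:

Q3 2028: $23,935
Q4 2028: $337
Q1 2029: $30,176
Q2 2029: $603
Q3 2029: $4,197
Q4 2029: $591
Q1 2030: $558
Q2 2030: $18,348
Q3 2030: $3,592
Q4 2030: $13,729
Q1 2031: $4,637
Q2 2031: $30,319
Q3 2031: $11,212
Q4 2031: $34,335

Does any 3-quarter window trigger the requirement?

No

Q3 2028–Q1 2029: $23,935 + $337 + $30,176 = $54,448 (under)
Q4 2028–Q2 2029: $337 + $30,176 + $603 = $31,116 (under)
Q1 2029–Q3 2029: $30,176 + $603 + $4,197 = $34,976 (under)
Q2 2029–Q4 2029: $603 + $4,197 + $591 = $5,391 (under)
Q3 2029–Q1 2030: $4,197 + $591 + $558 = $5,346 (under)
Q4 2029–Q2 2030: $591 + $558 + $18,348 = $19,497 (under)
Q1 2030–Q3 2030: $558 + $18,348 + $3,592 = $22,498 (under)
Q2 2030–Q4 2030: $18,348 + $3,592 + $13,729 = $35,669 (under)
Q3 2030–Q1 2031: $3,592 + $13,729 + $4,637 = $21,958 (under)
Q4 2030–Q2 2031: $13,729 + $4,637 + $30,319 = $48,685 (under)
Q1 2031–Q3 2031: $4,637 + $30,319 + $11,212 = $46,168 (under)
Q2 2031–Q4 2031: $30,319 + $11,212 + $34,335 = $75,866 (under)
No window exceeds $83,400.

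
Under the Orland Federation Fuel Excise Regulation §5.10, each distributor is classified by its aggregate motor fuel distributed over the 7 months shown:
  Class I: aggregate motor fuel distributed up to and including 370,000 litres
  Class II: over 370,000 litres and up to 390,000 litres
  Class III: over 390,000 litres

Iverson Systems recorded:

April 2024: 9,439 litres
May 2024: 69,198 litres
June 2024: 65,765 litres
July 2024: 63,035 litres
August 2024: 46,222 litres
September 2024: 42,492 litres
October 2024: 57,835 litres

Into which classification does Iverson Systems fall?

Class I

Aggregate motor fuel distributed: 9,439 litres + 69,198 litres + 65,765 litres + 63,035 litres + 46,222 litres + 42,492 litres + 57,835 litres = 353,986 litres.
353,986 litres ≤ 370,000 litres, so Class I applies.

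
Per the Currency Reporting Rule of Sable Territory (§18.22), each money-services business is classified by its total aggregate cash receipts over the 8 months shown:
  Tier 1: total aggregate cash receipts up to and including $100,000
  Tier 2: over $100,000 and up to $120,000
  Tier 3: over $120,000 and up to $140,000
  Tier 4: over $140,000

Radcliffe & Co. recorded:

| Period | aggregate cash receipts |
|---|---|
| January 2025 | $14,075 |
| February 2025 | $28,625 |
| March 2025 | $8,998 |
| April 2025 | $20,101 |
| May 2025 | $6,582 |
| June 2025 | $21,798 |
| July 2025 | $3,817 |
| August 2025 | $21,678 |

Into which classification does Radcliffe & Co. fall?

Total aggregate cash receipts: $14,075 + $28,625 + $8,998 + $20,101 + $6,582 + $21,798 + $3,817 + $21,678 = $125,674.
$120,000 < $125,674 ≤ $140,000, so Tier 3 applies.

Tier 3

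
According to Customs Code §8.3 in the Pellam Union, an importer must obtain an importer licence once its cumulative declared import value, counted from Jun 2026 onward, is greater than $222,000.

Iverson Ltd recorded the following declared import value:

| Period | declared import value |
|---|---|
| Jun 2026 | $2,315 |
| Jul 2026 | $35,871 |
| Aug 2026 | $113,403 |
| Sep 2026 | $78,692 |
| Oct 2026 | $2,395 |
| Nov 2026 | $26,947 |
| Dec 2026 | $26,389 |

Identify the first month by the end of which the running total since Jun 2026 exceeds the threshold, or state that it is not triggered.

Sep 2026

Through Jun 2026: $2,315
Through Jul 2026: $38,186
Through Aug 2026: $151,589
Through Sep 2026: $230,281 ← exceeds threshold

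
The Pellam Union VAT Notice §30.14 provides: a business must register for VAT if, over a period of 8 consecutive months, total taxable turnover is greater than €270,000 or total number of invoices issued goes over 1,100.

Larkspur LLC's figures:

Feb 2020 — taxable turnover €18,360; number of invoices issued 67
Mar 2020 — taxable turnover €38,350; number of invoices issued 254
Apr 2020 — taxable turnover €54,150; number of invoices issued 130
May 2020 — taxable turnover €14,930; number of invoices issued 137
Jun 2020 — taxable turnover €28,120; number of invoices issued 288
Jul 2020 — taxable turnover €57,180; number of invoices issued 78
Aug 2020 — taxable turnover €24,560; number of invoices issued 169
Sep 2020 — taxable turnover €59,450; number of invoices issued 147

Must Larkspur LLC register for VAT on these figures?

Yes

Total taxable turnover: €18,360 + €38,350 + €54,150 + €14,930 + €28,120 + €57,180 + €24,560 + €59,450 = €295,100 (> €270,000).
Total number of invoices issued: 67 + 254 + 130 + 137 + 288 + 78 + 169 + 147 = 1,270 (> 1,100).
The test is 'or': at least one threshold is exceeded.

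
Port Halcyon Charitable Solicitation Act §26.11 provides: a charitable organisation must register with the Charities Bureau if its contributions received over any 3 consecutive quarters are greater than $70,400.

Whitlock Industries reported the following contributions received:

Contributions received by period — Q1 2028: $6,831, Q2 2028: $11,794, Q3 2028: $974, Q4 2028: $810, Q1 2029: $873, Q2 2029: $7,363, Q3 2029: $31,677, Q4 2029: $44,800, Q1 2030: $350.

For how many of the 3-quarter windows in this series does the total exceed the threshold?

Q1 2028–Q3 2028: $6,831 + $11,794 + $974 = $19,599 (under)
Q2 2028–Q4 2028: $11,794 + $974 + $810 = $13,578 (under)
Q3 2028–Q1 2029: $974 + $810 + $873 = $2,657 (under)
Q4 2028–Q2 2029: $810 + $873 + $7,363 = $9,046 (under)
Q1 2029–Q3 2029: $873 + $7,363 + $31,677 = $39,913 (under)
Q2 2029–Q4 2029: $7,363 + $31,677 + $44,800 = $83,840 (over)
Q3 2029–Q1 2030: $31,677 + $44,800 + $350 = $76,827 (over)
2 windows exceed the threshold.

2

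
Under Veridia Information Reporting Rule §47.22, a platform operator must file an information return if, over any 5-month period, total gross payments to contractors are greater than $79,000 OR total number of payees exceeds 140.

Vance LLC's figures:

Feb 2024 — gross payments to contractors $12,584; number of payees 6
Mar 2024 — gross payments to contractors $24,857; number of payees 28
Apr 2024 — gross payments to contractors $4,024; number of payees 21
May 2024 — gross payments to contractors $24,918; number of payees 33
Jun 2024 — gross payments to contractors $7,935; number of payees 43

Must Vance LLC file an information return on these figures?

Total gross payments to contractors: $12,584 + $24,857 + $4,024 + $24,918 + $7,935 = $74,318 (≤ $79,000).
Total number of payees: 6 + 28 + 21 + 33 + 43 = 131 (≤ 140).
The test is 'or': neither threshold is exceeded.

No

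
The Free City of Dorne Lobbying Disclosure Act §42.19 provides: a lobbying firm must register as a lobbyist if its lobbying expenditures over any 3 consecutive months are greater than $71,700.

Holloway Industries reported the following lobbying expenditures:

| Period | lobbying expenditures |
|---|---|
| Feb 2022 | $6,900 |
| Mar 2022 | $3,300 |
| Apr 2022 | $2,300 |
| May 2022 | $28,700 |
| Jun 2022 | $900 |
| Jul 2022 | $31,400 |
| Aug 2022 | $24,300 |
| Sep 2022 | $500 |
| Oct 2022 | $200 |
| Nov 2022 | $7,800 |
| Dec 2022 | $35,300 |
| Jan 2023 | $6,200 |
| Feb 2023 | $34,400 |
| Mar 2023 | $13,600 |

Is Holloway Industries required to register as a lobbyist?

Yes

Feb 2022–Apr 2022: $6,900 + $3,300 + $2,300 = $12,500 (under)
Mar 2022–May 2022: $3,300 + $2,300 + $28,700 = $34,300 (under)
Apr 2022–Jun 2022: $2,300 + $28,700 + $900 = $31,900 (under)
May 2022–Jul 2022: $28,700 + $900 + $31,400 = $61,000 (under)
Jun 2022–Aug 2022: $900 + $31,400 + $24,300 = $56,600 (under)
Jul 2022–Sep 2022: $31,400 + $24,300 + $500 = $56,200 (under)
Aug 2022–Oct 2022: $24,300 + $500 + $200 = $25,000 (under)
Sep 2022–Nov 2022: $500 + $200 + $7,800 = $8,500 (under)
Oct 2022–Dec 2022: $200 + $7,800 + $35,300 = $43,300 (under)
Nov 2022–Jan 2023: $7,800 + $35,300 + $6,200 = $49,300 (under)
Dec 2022–Feb 2023: $35,300 + $6,200 + $34,400 = $75,900 (over)
Jan 2023–Mar 2023: $6,200 + $34,400 + $13,600 = $54,200 (under)
At least one window exceeds $71,700.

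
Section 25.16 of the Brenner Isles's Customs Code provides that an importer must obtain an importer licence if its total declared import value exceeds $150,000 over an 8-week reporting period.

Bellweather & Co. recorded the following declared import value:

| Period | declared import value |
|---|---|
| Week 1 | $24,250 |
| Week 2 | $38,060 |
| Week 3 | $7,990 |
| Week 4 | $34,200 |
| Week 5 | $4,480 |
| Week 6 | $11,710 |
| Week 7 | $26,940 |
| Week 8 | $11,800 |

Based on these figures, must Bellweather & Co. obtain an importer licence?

Total declared import value: $24,250 + $38,060 + $7,990 + $34,200 + $4,480 + $11,710 + $26,940 + $11,800 = $159,430.
$159,430 > $150,000, so the threshold is exceeded.

Yes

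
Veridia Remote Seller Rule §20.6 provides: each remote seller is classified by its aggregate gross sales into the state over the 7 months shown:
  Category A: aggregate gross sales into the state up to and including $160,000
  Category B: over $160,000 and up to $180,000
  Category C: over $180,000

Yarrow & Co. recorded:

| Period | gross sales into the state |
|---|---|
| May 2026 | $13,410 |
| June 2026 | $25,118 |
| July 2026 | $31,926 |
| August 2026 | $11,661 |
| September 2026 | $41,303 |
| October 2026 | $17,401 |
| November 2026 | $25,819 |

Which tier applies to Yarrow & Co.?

Aggregate gross sales into the state: $13,410 + $25,118 + $31,926 + $11,661 + $41,303 + $17,401 + $25,819 = $166,638.
$160,000 < $166,638 ≤ $180,000, so Category B applies.

Category B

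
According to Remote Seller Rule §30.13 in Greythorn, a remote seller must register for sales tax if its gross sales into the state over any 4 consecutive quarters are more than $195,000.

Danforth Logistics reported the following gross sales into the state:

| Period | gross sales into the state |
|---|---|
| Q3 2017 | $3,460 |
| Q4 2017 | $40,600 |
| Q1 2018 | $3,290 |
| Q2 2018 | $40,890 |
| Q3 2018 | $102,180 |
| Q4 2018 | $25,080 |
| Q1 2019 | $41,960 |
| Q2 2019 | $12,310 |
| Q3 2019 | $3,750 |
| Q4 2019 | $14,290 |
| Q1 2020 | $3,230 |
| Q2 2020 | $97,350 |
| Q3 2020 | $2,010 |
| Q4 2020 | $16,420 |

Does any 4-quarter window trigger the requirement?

Yes

Q3 2017–Q2 2018: $3,460 + $40,600 + $3,290 + $40,890 = $88,240 (under)
Q4 2017–Q3 2018: $40,600 + $3,290 + $40,890 + $102,180 = $186,960 (under)
Q1 2018–Q4 2018: $3,290 + $40,890 + $102,180 + $25,080 = $171,440 (under)
Q2 2018–Q1 2019: $40,890 + $102,180 + $25,080 + $41,960 = $210,110 (over)
Q3 2018–Q2 2019: $102,180 + $25,080 + $41,960 + $12,310 = $181,530 (under)
Q4 2018–Q3 2019: $25,080 + $41,960 + $12,310 + $3,750 = $83,100 (under)
Q1 2019–Q4 2019: $41,960 + $12,310 + $3,750 + $14,290 = $72,310 (under)
Q2 2019–Q1 2020: $12,310 + $3,750 + $14,290 + $3,230 = $33,580 (under)
Q3 2019–Q2 2020: $3,750 + $14,290 + $3,230 + $97,350 = $118,620 (under)
Q4 2019–Q3 2020: $14,290 + $3,230 + $97,350 + $2,010 = $116,880 (under)
Q1 2020–Q4 2020: $3,230 + $97,350 + $2,010 + $16,420 = $119,010 (under)
At least one window exceeds $195,000.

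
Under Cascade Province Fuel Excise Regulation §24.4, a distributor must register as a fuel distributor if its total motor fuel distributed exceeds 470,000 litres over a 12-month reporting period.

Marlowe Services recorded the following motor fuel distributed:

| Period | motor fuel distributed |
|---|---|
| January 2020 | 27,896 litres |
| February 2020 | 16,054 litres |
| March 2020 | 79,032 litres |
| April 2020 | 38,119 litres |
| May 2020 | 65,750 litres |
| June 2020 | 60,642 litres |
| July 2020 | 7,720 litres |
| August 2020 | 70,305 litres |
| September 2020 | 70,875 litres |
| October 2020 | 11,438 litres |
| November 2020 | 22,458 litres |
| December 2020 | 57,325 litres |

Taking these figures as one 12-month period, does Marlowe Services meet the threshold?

Total motor fuel distributed: 27,896 litres + 16,054 litres + 79,032 litres + 38,119 litres + 65,750 litres + 60,642 litres + 7,720 litres + 70,305 litres + 70,875 litres + 11,438 litres + 22,458 litres + 57,325 litres = 527,614 litres.
527,614 litres > 470,000 litres, so the threshold is exceeded.

Yes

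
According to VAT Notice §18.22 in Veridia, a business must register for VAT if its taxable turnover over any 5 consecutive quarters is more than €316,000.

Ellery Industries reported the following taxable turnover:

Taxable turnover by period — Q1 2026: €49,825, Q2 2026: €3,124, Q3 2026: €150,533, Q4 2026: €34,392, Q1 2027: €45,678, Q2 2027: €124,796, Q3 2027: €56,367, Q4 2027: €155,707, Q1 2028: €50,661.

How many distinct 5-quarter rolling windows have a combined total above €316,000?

Q1 2026–Q1 2027: €49,825 + €3,124 + €150,533 + €34,392 + €45,678 = €283,552 (under)
Q2 2026–Q2 2027: €3,124 + €150,533 + €34,392 + €45,678 + €124,796 = €358,523 (over)
Q3 2026–Q3 2027: €150,533 + €34,392 + €45,678 + €124,796 + €56,367 = €411,766 (over)
Q4 2026–Q4 2027: €34,392 + €45,678 + €124,796 + €56,367 + €155,707 = €416,940 (over)
Q1 2027–Q1 2028: €45,678 + €124,796 + €56,367 + €155,707 + €50,661 = €433,209 (over)
4 windows exceed the threshold.

4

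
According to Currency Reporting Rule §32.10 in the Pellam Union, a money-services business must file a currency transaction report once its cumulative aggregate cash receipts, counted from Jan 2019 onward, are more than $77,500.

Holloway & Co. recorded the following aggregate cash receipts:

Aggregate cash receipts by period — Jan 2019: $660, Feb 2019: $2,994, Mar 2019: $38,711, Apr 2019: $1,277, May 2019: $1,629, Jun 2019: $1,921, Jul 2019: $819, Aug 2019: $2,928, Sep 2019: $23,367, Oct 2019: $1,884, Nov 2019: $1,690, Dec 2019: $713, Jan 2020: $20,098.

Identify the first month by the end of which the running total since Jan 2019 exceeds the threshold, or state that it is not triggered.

Nov 2019

Through Jan 2019: $660
Through Feb 2019: $3,654
Through Mar 2019: $42,365
Through Apr 2019: $43,642
Through May 2019: $45,271
Through Jun 2019: $47,192
Through Jul 2019: $48,011
Through Aug 2019: $50,939
Through Sep 2019: $74,306
Through Oct 2019: $76,190
Through Nov 2019: $77,880 ← exceeds threshold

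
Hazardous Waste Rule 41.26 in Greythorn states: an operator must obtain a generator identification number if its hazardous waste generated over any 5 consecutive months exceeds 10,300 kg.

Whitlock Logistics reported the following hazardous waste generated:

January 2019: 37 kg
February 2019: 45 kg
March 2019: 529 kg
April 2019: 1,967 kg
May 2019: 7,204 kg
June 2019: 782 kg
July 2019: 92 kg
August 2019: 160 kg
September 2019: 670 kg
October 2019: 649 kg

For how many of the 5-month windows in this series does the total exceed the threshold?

2

January 2019–May 2019: 37 kg + 45 kg + 529 kg + 1,967 kg + 7,204 kg = 9,782 kg (under)
February 2019–June 2019: 45 kg + 529 kg + 1,967 kg + 7,204 kg + 782 kg = 10,527 kg (over)
March 2019–July 2019: 529 kg + 1,967 kg + 7,204 kg + 782 kg + 92 kg = 10,574 kg (over)
April 2019–August 2019: 1,967 kg + 7,204 kg + 782 kg + 92 kg + 160 kg = 10,205 kg (under)
May 2019–September 2019: 7,204 kg + 782 kg + 92 kg + 160 kg + 670 kg = 8,908 kg (under)
June 2019–October 2019: 782 kg + 92 kg + 160 kg + 670 kg + 649 kg = 2,353 kg (under)
2 windows exceed the threshold.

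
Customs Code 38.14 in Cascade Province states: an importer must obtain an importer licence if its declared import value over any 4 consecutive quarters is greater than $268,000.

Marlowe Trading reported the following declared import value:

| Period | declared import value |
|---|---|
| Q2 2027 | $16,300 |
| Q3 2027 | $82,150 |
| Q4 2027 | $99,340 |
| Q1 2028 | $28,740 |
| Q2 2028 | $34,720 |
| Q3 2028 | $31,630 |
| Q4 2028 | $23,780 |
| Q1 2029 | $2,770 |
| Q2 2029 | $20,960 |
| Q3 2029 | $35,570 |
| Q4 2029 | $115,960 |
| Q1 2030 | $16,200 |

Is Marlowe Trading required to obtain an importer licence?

No

Q2 2027–Q1 2028: $16,300 + $82,150 + $99,340 + $28,740 = $226,530 (under)
Q3 2027–Q2 2028: $82,150 + $99,340 + $28,740 + $34,720 = $244,950 (under)
Q4 2027–Q3 2028: $99,340 + $28,740 + $34,720 + $31,630 = $194,430 (under)
Q1 2028–Q4 2028: $28,740 + $34,720 + $31,630 + $23,780 = $118,870 (under)
Q2 2028–Q1 2029: $34,720 + $31,630 + $23,780 + $2,770 = $92,900 (under)
Q3 2028–Q2 2029: $31,630 + $23,780 + $2,770 + $20,960 = $79,140 (under)
Q4 2028–Q3 2029: $23,780 + $2,770 + $20,960 + $35,570 = $83,080 (under)
Q1 2029–Q4 2029: $2,770 + $20,960 + $35,570 + $115,960 = $175,260 (under)
Q2 2029–Q1 2030: $20,960 + $35,570 + $115,960 + $16,200 = $188,690 (under)
No window exceeds $268,000.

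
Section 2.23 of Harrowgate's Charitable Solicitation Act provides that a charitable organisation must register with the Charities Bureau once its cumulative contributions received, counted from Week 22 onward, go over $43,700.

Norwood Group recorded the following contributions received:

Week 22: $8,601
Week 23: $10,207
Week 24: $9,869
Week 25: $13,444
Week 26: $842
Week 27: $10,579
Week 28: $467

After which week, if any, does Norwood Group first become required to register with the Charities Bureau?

Week 27

Through Week 22: $8,601
Through Week 23: $18,808
Through Week 24: $28,677
Through Week 25: $42,121
Through Week 26: $42,963
Through Week 27: $53,542 ← exceeds threshold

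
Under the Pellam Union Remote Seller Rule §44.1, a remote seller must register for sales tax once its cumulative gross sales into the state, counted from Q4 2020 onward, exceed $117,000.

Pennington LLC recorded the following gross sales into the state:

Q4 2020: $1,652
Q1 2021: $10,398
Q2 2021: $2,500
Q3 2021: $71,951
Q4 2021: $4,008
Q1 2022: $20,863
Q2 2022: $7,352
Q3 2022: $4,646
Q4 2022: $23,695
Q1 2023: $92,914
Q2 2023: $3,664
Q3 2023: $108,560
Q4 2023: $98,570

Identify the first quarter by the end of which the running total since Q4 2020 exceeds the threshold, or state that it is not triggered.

Through Q4 2020: $1,652
Through Q1 2021: $12,050
Through Q2 2021: $14,550
Through Q3 2021: $86,501
Through Q4 2021: $90,509
Through Q1 2022: $111,372
Through Q2 2022: $118,724 ← exceeds threshold

Q2 2022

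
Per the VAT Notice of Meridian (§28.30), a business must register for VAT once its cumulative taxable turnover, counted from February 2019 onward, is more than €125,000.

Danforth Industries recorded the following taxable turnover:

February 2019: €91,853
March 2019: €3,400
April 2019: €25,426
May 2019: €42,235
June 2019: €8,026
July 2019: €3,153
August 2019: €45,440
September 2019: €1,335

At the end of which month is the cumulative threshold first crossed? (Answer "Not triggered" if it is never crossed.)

Through February 2019: €91,853
Through March 2019: €95,253
Through April 2019: €120,679
Through May 2019: €162,914 ← exceeds threshold

May 2019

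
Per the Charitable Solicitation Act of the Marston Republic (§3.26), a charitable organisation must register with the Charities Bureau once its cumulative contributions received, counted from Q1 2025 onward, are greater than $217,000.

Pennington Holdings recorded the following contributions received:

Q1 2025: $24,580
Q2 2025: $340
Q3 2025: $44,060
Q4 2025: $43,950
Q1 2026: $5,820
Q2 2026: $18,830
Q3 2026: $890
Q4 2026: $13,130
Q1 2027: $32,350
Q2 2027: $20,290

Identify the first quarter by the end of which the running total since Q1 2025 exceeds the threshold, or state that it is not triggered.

Not triggered

Through Q1 2025: $24,580
Through Q2 2025: $24,920
Through Q3 2025: $68,980
Through Q4 2025: $112,930
Through Q1 2026: $118,750
Through Q2 2026: $137,580
Through Q3 2026: $138,470
Through Q4 2026: $151,600
Through Q1 2027: $183,950
Through Q2 2027: $204,240
Final cumulative total $204,240 ≤ $217,000; the threshold is never exceeded.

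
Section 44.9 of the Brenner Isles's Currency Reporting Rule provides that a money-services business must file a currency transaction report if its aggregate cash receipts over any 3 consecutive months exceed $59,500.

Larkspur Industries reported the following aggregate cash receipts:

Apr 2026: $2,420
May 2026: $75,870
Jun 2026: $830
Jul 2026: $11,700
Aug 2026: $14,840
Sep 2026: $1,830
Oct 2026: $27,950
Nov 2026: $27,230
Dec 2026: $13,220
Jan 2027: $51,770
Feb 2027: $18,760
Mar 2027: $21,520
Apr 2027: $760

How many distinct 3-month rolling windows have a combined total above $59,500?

Apr 2026–Jun 2026: $2,420 + $75,870 + $830 = $79,120 (over)
May 2026–Jul 2026: $75,870 + $830 + $11,700 = $88,400 (over)
Jun 2026–Aug 2026: $830 + $11,700 + $14,840 = $27,370 (under)
Jul 2026–Sep 2026: $11,700 + $14,840 + $1,830 = $28,370 (under)
Aug 2026–Oct 2026: $14,840 + $1,830 + $27,950 = $44,620 (under)
Sep 2026–Nov 2026: $1,830 + $27,950 + $27,230 = $57,010 (under)
Oct 2026–Dec 2026: $27,950 + $27,230 + $13,220 = $68,400 (over)
Nov 2026–Jan 2027: $27,230 + $13,220 + $51,770 = $92,220 (over)
Dec 2026–Feb 2027: $13,220 + $51,770 + $18,760 = $83,750 (over)
Jan 2027–Mar 2027: $51,770 + $18,760 + $21,520 = $92,050 (over)
Feb 2027–Apr 2027: $18,760 + $21,520 + $760 = $41,040 (under)
6 windows exceed the threshold.

6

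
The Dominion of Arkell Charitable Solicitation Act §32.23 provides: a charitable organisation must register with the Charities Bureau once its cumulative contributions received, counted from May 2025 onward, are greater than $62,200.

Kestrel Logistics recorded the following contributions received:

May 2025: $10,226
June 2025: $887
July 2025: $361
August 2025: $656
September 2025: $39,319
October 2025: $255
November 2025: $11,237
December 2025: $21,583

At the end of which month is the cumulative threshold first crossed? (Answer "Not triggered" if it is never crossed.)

Through May 2025: $10,226
Through June 2025: $11,113
Through July 2025: $11,474
Through August 2025: $12,130
Through September 2025: $51,449
Through October 2025: $51,704
Through November 2025: $62,941 ← exceeds threshold

November 2025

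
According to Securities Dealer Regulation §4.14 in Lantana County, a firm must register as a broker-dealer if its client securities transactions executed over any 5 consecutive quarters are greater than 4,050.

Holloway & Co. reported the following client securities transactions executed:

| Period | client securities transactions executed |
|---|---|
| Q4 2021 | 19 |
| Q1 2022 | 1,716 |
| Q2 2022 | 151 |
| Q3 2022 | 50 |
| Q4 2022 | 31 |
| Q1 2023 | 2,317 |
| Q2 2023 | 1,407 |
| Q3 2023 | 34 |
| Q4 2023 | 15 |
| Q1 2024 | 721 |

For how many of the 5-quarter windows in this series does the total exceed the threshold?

Q4 2021–Q4 2022: 19 + 1,716 + 151 + 50 + 31 = 1,967 (under)
Q1 2022–Q1 2023: 1,716 + 151 + 50 + 31 + 2,317 = 4,265 (over)
Q2 2022–Q2 2023: 151 + 50 + 31 + 2,317 + 1,407 = 3,956 (under)
Q3 2022–Q3 2023: 50 + 31 + 2,317 + 1,407 + 34 = 3,839 (under)
Q4 2022–Q4 2023: 31 + 2,317 + 1,407 + 34 + 15 = 3,804 (under)
Q1 2023–Q1 2024: 2,317 + 1,407 + 34 + 15 + 721 = 4,494 (over)
2 windows exceed the threshold.

2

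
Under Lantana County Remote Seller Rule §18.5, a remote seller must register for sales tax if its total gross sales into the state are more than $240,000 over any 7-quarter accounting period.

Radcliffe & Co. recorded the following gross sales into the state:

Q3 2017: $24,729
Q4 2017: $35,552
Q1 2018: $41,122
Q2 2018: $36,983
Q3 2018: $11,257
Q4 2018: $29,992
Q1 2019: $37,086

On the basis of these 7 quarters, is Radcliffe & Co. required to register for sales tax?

No

Total gross sales into the state: $24,729 + $35,552 + $41,122 + $36,983 + $11,257 + $29,992 + $37,086 = $216,721.
$216,721 ≤ $240,000, so the threshold is not exceeded.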